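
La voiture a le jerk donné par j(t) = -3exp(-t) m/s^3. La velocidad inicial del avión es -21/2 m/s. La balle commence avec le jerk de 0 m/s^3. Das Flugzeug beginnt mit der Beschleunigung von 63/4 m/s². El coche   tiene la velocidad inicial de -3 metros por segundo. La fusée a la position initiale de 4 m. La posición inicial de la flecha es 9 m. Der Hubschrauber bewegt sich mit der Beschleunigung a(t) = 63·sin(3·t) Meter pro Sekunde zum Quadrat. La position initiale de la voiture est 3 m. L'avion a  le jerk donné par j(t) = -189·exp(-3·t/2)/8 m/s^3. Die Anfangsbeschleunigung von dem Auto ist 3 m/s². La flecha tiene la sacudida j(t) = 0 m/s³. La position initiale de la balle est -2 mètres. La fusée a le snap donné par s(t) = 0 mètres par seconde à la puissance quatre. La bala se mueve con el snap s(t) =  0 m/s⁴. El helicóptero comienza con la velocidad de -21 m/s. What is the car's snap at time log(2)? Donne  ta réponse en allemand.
Um dies zu lösen, müssen wir 1 Ableitung unserer Gleichung für den Ruck j(t) = -3·exp(-t) nehmen. Durch Ableiten von dem Ruck erhalten wir den Snap: s(t) = 3·exp(-t). Aus der Gleichung für den Snap s(t) = 3·exp(-t), setzen wir t = log(2) ein und erhalten s = 3/2.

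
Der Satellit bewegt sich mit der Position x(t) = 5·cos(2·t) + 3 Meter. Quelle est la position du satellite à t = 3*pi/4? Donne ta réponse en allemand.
Mit x(t) = 5·cos(2·t) + 3 und Einsetzen von t = 3*pi/4, finden wir x = 3.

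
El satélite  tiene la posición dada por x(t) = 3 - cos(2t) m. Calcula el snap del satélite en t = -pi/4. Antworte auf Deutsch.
Ausgehend von der Position x(t) = 3 - cos(2·t), nehmen wir 4 Ableitungen. Durch Ableiten von der Position erhalten wir die Geschwindigkeit: v(t) = 2·sin(2·t). Die Ableitung von der Geschwindigkeit ergibt die Beschleunigung: a(t) = 4·cos(2·t). Mit d/dt von a(t) finden wir j(t) = -8·sin(2·t). Durch Ableiten von dem Ruck erhalten wir den Snap: s(t) = -16·cos(2·t). Mit s(t) = -16·cos(2·t) und Einsetzen von t = -pi/4, finden wir s = 0.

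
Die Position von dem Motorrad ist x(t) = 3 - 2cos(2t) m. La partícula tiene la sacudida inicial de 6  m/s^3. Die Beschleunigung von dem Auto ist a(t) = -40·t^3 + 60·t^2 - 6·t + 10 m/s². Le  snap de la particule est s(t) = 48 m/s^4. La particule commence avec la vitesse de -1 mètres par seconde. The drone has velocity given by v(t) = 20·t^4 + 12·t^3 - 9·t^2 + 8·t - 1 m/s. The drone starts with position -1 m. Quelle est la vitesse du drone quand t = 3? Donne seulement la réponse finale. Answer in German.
Die Geschwindigkeit bei t = 3 ist v = 1886.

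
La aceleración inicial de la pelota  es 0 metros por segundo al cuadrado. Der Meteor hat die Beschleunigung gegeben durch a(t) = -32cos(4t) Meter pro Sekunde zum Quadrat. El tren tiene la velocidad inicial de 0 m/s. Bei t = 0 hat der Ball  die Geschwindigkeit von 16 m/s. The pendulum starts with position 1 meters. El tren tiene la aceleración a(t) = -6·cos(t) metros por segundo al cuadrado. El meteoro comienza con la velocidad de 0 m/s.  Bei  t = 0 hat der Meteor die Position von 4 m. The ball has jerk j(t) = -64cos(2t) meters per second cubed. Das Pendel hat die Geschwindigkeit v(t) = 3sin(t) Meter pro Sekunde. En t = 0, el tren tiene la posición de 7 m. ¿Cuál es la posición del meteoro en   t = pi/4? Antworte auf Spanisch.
Para resolver esto, necesitamos tomar 2 antiderivadas de nuestra ecuación de la aceleración a(t) = -32·cos(4·t). La antiderivada de la aceleración es la velocidad. Usando v(0) = 0, obtenemos v(t) = -8·sin(4·t). La integral de la velocidad, con x(0) = 4, da la posición: x(t) = 2·cos(4·t) + 2. Usando x(t) = 2·cos(4·t) + 2 y sustituyendo t = pi/4, encontramos x = 0.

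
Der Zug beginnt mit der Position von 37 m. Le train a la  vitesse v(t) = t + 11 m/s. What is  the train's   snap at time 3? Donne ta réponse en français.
Pour résoudre ceci, nous devons prendre 3 dérivées de notre équation de la vitesse v(t) = t + 11. La dérivée de la vitesse donne l'accélération: a(t) = 1. En dérivant l'accélération, nous obtenons le jerk: j(t) = 0. En prenant d/dt de j(t), nous trouvons s(t) = 0. En utilisant s(t) = 0 et en substituant t = 3, nous trouvons s = 0.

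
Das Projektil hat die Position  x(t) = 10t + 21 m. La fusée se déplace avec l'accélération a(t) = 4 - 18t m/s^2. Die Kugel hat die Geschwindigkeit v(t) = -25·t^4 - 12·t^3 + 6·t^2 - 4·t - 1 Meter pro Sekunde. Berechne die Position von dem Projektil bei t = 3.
Aus der Gleichung für die Position x(t) = 10·t + 21, setzen wir t = 3 ein und erhalten x = 51.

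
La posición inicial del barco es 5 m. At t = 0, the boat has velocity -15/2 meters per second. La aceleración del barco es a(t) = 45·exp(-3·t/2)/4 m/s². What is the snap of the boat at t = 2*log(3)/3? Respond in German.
Ausgehend von der Beschleunigung a(t) = 45·exp(-3·t/2)/4, nehmen wir 2 Ableitungen. Die Ableitung von der Beschleunigung ergibt den Ruck: j(t) = -135·exp(-3·t/2)/8. Durch Ableiten von dem Ruck erhalten wir den Snap: s(t) = 405·exp(-3·t/2)/16. Wir haben den Snap s(t) = 405·exp(-3·t/2)/16. Durch Einsetzen von t = 2*log(3)/3: s(2*log(3)/3) = 135/16.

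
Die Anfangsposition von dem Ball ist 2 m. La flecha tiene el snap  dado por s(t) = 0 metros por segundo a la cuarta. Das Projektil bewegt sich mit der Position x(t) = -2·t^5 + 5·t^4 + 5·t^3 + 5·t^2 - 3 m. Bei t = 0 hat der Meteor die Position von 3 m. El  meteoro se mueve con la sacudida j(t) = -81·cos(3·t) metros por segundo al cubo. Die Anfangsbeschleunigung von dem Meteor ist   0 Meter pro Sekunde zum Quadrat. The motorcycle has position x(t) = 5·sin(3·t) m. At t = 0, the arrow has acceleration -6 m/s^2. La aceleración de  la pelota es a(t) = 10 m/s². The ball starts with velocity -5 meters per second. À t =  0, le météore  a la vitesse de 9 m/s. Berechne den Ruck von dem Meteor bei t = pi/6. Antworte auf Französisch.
En utilisant j(t) = -81·cos(3·t) et en substituant t = pi/6, nous trouvons j = 0.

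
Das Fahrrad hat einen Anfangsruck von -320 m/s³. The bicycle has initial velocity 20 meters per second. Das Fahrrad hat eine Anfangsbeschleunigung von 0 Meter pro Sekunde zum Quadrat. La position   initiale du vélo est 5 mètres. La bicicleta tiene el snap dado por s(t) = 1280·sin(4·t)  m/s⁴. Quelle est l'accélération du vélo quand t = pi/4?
Nous devons intégrer notre équation du snap s(t) = 1280·sin(4·t) 2 fois. En prenant ∫s(t)dt et en appliquant j(0) = -320, nous trouvons j(t) = -320·cos(4·t). La primitive du jerk est l'accélération. En utilisant a(0) = 0, nous obtenons a(t) = -80·sin(4·t). De l'équation de l'accélération a(t) = -80·sin(4·t), nous substituons t = pi/4 pour obtenir a = 0.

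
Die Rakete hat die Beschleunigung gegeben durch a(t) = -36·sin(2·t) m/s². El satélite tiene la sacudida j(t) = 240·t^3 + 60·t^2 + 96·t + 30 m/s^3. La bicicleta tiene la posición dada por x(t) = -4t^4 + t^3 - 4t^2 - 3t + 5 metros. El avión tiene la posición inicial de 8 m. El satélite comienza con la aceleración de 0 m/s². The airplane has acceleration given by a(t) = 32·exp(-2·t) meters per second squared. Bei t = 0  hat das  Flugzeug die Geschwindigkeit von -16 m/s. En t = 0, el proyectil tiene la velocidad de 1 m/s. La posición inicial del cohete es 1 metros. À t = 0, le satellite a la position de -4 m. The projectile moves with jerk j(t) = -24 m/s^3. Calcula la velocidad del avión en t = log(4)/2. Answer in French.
Nous devons intégrer notre équation de l'accélération a(t) = 32·exp(-2·t) 1 fois. La primitive de l'accélération est la vitesse. En utilisant v(0) = -16, nous obtenons v(t) = -16·exp(-2·t). Nous avons la vitesse v(t) = -16·exp(-2·t). En substituant t = log(4)/2: v(log(4)/2) = -4.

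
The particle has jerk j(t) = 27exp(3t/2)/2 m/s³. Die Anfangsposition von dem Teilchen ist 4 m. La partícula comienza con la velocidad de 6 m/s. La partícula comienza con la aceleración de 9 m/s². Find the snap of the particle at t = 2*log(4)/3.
We must differentiate our jerk equation j(t) = 27·exp(3·t/2)/2 1 time. Taking d/dt of j(t), we find s(t) = 81·exp(3·t/2)/4. Using s(t) = 81·exp(3·t/2)/4 and substituting t = 2*log(4)/3, we find s = 81.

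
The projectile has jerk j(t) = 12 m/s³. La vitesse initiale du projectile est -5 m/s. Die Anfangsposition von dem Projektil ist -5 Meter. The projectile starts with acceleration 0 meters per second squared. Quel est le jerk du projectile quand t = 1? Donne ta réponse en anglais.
Using j(t) = 12 and substituting t = 1, we find j = 12.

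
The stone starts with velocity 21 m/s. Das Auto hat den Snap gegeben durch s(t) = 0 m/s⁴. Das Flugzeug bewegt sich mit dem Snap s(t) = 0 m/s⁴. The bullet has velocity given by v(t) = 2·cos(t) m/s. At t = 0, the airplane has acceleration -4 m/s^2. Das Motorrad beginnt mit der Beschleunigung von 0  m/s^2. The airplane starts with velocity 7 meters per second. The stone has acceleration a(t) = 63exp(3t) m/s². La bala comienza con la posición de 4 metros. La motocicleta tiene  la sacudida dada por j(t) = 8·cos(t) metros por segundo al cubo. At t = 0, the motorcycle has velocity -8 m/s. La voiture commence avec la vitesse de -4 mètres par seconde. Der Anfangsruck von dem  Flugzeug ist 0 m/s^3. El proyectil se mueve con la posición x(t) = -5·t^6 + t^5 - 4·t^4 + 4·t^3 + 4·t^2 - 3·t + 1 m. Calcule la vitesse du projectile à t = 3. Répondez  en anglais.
To solve this, we need to take 1 derivative of our position equation x(t) = -5·t^6 + t^5 - 4·t^4 + 4·t^3 + 4·t^2 - 3·t + 1. The derivative of position gives velocity: v(t) = -30·t^5 + 5·t^4 - 16·t^3 + 12·t^2 + 8·t - 3. From the given velocity equation v(t) = -30·t^5 + 5·t^4 - 16·t^3 + 12·t^2 + 8·t - 3, we substitute t = 3 to get v = -7188.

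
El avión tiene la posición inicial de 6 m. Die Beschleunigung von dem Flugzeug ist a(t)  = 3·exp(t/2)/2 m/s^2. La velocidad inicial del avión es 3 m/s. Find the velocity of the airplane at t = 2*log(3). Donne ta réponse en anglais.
To find the answer, we compute 1 antiderivative of a(t) = 3·exp(t/2)/2. Finding the antiderivative of a(t) and using v(0) = 3: v(t) = 3·exp(t/2). From the given velocity equation v(t) = 3·exp(t/2), we substitute t = 2*log(3) to get v = 9.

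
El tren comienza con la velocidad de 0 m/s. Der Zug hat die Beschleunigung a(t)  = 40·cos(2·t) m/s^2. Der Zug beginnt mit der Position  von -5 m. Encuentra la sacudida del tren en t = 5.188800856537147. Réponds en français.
Pour résoudre ceci, nous devons prendre 1 dérivée de notre équation de l'accélération a(t) = 40·cos(2·t). En dérivant l'accélération, nous obtenons le jerk: j(t) = -80·sin(2·t). Nous avons le jerk j(t) = -80·sin(2·t). En substituant t = 5.188800856537147: j(5.188800856537147) = 65.2043830926172.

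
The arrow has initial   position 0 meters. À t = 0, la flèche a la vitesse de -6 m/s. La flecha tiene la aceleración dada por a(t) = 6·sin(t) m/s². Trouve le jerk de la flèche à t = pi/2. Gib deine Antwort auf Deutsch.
Wir müssen unsere Gleichung für die Beschleunigung a(t) = 6·sin(t) 1-mal ableiten. Mit d/dt von a(t) finden wir j(t) = 6·cos(t). Mit j(t) = 6·cos(t) und Einsetzen von t = pi/2, finden wir j = 0.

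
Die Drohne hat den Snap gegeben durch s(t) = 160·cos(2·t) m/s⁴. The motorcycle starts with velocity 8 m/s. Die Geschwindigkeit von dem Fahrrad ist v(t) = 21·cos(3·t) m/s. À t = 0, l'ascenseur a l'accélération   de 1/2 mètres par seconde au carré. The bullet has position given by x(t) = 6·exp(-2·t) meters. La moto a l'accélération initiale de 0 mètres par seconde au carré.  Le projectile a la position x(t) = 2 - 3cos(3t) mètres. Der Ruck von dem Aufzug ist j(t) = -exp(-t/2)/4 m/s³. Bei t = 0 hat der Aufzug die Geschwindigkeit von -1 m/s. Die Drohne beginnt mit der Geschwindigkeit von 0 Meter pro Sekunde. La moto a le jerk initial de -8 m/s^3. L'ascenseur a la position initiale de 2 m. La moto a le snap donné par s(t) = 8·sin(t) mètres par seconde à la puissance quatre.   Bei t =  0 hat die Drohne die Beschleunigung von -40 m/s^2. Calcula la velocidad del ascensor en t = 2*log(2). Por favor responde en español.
Necesitamos integrar nuestra ecuación de la sacudida j(t) = -exp(-t/2)/4 2 veces. Tomando ∫j(t)dt y aplicando a(0) = 1/2, encontramos a(t) = exp(-t/2)/2. Tomando ∫a(t)dt y aplicando v(0) = -1, encontramos v(t) = -exp(-t/2). Tenemos la velocidad v(t) = -exp(-t/2). Sustituyendo t = 2*log(2): v(2*log(2)) = -1/2.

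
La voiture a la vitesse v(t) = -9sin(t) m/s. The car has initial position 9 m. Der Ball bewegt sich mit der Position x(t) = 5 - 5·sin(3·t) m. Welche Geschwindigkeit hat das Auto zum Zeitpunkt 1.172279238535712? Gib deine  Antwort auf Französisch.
En utilisant v(t) = -9·sin(t) et en substituant t = 1.172279238535712, nous trouvons v = -8.29473708693797.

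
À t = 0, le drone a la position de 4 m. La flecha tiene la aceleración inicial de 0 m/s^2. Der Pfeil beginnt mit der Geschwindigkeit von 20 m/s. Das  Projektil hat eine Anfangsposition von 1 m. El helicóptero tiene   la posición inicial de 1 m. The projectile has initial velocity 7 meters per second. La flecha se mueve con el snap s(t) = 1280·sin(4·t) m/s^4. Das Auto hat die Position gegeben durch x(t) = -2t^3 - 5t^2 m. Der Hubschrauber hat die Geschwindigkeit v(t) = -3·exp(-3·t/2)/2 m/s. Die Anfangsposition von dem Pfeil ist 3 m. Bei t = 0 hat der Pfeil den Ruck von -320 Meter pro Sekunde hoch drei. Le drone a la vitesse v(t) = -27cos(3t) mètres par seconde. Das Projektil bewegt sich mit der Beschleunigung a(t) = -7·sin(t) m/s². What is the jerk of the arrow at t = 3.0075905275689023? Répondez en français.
Nous devons trouver la primitive de notre équation du snap s(t) = 1280·sin(4·t) 1 fois. En intégrant le snap et en utilisant la condition initiale j(0) = -320, nous obtenons j(t) = -320·cos(4·t). Nous avons le jerk j(t) = -320·cos(4·t). En substituant t = 3.0075905275689023: j(3.0075905275689023) = -275.121284835361.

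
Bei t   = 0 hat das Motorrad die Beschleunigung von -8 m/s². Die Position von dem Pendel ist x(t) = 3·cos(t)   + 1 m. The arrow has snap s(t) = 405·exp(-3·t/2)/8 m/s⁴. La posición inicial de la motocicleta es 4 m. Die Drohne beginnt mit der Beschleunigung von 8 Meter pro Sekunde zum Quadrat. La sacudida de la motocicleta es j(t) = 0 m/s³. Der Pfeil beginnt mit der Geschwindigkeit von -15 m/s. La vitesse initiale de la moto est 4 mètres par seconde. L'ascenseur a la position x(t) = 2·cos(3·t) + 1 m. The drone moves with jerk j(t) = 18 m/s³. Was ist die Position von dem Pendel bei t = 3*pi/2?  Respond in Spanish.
Tenemos la posición x(t) = 3·cos(t) + 1. Sustituyendo t = 3*pi/2: x(3*pi/2) = 1.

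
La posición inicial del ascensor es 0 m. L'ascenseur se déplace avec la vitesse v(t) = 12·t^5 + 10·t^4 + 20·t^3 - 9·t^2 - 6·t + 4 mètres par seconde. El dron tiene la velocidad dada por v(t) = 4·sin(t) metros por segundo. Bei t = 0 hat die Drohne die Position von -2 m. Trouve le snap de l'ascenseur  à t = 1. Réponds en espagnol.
Para resolver esto, necesitamos tomar 3 derivadas de nuestra ecuación de la velocidad v(t) = 12·t^5 + 10·t^4 + 20·t^3 - 9·t^2 - 6·t + 4. La derivada de la velocidad da la aceleración: a(t) = 60·t^4 + 40·t^3 + 60·t^2 - 18·t - 6. La derivada de la aceleración da la sacudida: j(t) = 240·t^3 + 120·t^2 + 120·t - 18. Tomando d/dt de j(t), encontramos s(t) = 720·t^2 + 240·t + 120. De la ecuación del snap s(t) = 720·t^2 + 240·t + 120, sustituimos t = 1 para obtener s = 1080.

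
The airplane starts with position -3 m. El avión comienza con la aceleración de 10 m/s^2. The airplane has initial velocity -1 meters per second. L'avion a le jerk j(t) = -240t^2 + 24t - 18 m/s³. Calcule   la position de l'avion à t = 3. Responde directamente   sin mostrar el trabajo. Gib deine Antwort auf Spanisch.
x(3) = -933.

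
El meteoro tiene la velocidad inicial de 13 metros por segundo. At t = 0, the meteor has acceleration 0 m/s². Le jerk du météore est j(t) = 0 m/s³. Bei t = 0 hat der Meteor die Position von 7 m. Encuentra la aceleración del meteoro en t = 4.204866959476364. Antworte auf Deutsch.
Um dies zu lösen, müssen wir 1 Stammfunktion unserer Gleichung für den Ruck j(t) = 0 finden. Die Stammfunktion von dem Ruck, mit a(0) = 0, ergibt die Beschleunigung: a(t) = 0. Aus der Gleichung für die Beschleunigung a(t) = 0, setzen wir t = 4.204866959476364 ein und erhalten a = 0.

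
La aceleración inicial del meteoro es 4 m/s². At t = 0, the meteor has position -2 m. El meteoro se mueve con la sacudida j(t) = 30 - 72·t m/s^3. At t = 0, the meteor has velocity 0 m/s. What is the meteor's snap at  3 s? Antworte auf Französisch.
En partant du jerk j(t) = 30 - 72·t, nous prenons 1 dérivée. La dérivée du jerk donne le snap: s(t) = -72. En utilisant s(t) = -72 et en substituant t = 3, nous trouvons s = -72.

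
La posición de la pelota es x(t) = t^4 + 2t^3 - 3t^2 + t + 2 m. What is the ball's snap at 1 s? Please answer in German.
Um dies zu lösen, müssen wir 4 Ableitungen unserer Gleichung für die Position x(t) = t^4 + 2·t^3 - 3·t^2 + t + 2 nehmen. Durch Ableiten von der Position erhalten wir die Geschwindigkeit: v(t) = 4·t^3 + 6·t^2 - 6·t + 1. Die Ableitung von der Geschwindigkeit ergibt die Beschleunigung: a(t) = 12·t^2 + 12·t - 6. Durch Ableiten von der Beschleunigung erhalten wir den Ruck: j(t) = 24·t + 12. Mit d/dt von j(t) finden wir s(t) = 24. Aus der Gleichung für den Snap s(t) = 24, setzen wir t = 1 ein und erhalten s = 24.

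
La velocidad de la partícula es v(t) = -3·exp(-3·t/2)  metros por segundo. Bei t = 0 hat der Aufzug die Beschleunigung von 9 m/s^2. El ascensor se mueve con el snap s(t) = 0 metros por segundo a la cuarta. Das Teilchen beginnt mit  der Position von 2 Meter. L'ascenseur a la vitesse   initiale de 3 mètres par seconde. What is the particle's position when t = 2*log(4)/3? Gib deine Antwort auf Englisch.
We need to integrate our velocity equation v(t) = -3·exp(-3·t/2) 1 time. Taking ∫v(t)dt and applying x(0) = 2, we find x(t) = 2·exp(-3·t/2). Using x(t) = 2·exp(-3·t/2) and substituting t = 2*log(4)/3, we find x = 1/2.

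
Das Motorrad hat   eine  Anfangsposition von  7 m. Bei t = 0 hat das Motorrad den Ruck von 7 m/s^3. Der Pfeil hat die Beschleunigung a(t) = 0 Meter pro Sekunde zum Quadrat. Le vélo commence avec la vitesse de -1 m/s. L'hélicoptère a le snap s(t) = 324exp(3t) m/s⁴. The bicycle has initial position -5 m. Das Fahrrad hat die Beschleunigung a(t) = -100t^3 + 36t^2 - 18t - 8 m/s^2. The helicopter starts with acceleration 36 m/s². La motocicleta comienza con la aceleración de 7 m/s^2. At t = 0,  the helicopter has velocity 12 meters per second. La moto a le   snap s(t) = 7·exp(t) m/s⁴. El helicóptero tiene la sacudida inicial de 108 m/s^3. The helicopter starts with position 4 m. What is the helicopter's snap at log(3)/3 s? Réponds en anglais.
We have snap s(t) = 324·exp(3·t). Substituting t = log(3)/3: s(log(3)/3) = 972.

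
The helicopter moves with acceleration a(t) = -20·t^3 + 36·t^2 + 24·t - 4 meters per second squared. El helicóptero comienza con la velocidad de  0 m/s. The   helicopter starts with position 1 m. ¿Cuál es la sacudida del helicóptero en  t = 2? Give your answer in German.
Wir müssen unsere Gleichung für die Beschleunigung a(t) = -20·t^3 + 36·t^2 + 24·t - 4 1-mal ableiten. Durch Ableiten von der Beschleunigung erhalten wir den Ruck: j(t) = -60·t^2 + 72·t + 24. Wir haben den Ruck j(t) = -60·t^2 + 72·t + 24. Durch Einsetzen von t = 2: j(2) = -72.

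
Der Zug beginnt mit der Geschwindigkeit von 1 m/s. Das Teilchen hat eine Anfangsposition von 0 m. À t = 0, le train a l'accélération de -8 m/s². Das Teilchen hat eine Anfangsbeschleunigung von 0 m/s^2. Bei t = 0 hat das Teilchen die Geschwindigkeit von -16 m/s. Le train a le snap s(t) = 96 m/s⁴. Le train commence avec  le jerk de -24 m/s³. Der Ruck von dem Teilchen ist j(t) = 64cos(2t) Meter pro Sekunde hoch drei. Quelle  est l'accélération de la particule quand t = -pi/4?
En partant du jerk j(t) = 64·cos(2·t), nous prenons 1 intégrale. L'intégrale du jerk, avec a(0) = 0, donne l'accélération: a(t) = 32·sin(2·t). En utilisant a(t) = 32·sin(2·t) et en substituant t = -pi/4, nous trouvons a = -32.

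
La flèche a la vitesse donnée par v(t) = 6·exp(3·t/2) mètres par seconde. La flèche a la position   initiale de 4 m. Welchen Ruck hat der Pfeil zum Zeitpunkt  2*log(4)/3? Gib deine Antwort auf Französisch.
Pour résoudre ceci, nous devons prendre 2 dérivées de notre équation de la vitesse v(t) = 6·exp(3·t/2). En prenant d/dt de v(t), nous trouvons a(t) = 9·exp(3·t/2). La dérivée de l'accélération donne le jerk: j(t) = 27·exp(3·t/2)/2. De l'équation du jerk j(t) = 27·exp(3·t/2)/2, nous substituons t = 2*log(4)/3 pour obtenir j = 54.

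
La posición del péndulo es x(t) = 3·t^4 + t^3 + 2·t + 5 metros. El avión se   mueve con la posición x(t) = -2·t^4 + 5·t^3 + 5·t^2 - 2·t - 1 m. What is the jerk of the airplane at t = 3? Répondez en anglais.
To solve this, we need to take 3 derivatives of our position equation x(t) = -2·t^4 + 5·t^3 + 5·t^2 - 2·t - 1. Differentiating position, we get velocity: v(t) = -8·t^3 + 15·t^2 + 10·t - 2. The derivative of velocity gives acceleration: a(t) = -24·t^2 + 30·t + 10. Taking d/dt of a(t), we find j(t) = 30 - 48·t. From the given jerk equation j(t) = 30 - 48·t, we substitute t = 3 to get j = -114.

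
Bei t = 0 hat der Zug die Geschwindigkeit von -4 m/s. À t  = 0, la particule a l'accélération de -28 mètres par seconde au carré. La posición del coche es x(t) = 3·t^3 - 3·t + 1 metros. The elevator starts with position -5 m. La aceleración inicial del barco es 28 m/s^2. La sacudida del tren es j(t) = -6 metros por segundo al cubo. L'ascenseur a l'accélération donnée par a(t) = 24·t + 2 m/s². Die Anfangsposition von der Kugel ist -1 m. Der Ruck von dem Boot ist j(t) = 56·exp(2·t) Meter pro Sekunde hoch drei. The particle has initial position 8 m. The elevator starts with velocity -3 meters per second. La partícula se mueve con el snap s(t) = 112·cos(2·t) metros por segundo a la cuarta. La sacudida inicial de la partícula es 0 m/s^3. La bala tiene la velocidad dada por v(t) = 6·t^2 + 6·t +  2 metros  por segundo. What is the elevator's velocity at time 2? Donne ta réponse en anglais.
We need to integrate our acceleration equation a(t) = 24·t + 2 1 time. The integral of acceleration is velocity. Using v(0) = -3, we get v(t) = 12·t^2 + 2·t - 3. Using v(t) = 12·t^2 + 2·t - 3 and substituting t = 2, we find v = 49.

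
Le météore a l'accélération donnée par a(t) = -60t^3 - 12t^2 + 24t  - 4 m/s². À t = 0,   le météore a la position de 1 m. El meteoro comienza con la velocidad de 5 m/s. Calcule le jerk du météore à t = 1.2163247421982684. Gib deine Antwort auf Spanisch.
Partiendo de la aceleración a(t) = -60·t^3 - 12·t^2 + 24·t - 4, tomamos 1 derivada. La derivada de la aceleración da la sacudida: j(t) = -180·t^2 - 24·t + 24. Usando j(t) = -180·t^2 - 24·t + 24 y sustituyendo t = 1.2163247421982684, encontramos j = -271.492051939822.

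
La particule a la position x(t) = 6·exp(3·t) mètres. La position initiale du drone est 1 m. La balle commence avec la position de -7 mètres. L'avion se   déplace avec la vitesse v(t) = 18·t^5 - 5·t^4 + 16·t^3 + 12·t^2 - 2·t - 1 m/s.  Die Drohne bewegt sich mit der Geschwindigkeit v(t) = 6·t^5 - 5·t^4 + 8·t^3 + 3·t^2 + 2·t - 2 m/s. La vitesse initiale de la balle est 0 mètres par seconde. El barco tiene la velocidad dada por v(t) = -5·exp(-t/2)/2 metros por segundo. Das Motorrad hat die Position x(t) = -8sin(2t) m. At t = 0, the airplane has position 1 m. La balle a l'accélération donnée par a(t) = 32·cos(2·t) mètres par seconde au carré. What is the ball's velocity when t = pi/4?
Starting from acceleration a(t) = 32·cos(2·t), we take 1 antiderivative. Integrating acceleration and using the initial condition v(0) = 0, we get v(t) = 16·sin(2·t). From the given velocity equation v(t) = 16·sin(2·t), we substitute t = pi/4 to get v = 16.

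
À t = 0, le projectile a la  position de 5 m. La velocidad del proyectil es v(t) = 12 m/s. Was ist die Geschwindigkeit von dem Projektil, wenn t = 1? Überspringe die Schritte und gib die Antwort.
v(1) = 12.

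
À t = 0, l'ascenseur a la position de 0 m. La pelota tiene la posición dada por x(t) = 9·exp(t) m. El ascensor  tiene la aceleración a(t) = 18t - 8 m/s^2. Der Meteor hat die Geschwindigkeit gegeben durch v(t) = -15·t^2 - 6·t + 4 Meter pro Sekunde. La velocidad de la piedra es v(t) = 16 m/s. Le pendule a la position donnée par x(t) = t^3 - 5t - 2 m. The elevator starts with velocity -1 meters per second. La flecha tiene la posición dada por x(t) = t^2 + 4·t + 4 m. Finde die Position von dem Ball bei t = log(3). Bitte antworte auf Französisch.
Nous avons la position x(t) = 9·exp(t). En substituant t = log(3): x(log(3)) = 27.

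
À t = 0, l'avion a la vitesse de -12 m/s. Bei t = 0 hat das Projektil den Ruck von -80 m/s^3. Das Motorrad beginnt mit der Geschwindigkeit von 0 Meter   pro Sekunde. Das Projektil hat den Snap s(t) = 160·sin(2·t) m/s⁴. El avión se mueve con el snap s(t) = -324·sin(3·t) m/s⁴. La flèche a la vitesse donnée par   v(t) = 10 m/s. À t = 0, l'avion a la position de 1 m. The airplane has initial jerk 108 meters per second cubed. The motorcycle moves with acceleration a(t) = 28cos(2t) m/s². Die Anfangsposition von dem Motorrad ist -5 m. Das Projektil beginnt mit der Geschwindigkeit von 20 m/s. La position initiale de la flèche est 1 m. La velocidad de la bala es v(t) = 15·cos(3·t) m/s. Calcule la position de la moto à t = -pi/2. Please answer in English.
Starting from acceleration a(t) = 28·cos(2·t), we take 2 integrals. The integral of acceleration, with v(0) = 0, gives velocity: v(t) = 14·sin(2·t). Integrating velocity and using the initial condition x(0) = -5, we get x(t) = 2 - 7·cos(2·t). Using x(t) = 2 - 7·cos(2·t) and substituting t = -pi/2, we find x = 9.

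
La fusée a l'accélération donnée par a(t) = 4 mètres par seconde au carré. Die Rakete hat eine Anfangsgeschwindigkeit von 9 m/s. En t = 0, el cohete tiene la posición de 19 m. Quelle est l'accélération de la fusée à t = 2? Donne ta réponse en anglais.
From the given acceleration equation a(t) = 4, we substitute t = 2 to get a = 4.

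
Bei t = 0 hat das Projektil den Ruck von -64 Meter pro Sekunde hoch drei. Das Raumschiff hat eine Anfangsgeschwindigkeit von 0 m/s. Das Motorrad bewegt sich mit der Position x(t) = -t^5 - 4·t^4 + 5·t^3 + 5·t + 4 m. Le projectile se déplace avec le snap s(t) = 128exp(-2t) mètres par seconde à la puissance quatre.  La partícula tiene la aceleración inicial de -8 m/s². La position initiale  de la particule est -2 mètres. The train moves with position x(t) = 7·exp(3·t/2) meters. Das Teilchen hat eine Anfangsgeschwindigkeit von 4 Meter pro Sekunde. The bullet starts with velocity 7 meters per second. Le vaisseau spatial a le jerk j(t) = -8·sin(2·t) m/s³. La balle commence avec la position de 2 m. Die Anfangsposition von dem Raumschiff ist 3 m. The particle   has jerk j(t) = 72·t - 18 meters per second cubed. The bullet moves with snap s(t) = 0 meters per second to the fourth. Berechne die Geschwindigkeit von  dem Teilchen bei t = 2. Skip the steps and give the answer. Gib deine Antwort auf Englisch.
At t = 2, v = 48.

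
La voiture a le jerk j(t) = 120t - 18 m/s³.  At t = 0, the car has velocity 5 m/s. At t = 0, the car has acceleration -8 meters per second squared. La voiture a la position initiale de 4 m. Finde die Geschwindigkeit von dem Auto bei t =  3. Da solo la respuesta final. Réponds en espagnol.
La velocidad en t = 3 es v = 440.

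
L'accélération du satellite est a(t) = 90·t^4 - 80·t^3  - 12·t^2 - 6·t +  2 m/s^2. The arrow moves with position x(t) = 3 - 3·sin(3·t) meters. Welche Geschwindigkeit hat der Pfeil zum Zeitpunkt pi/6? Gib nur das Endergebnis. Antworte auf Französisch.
v(pi/6) = 0.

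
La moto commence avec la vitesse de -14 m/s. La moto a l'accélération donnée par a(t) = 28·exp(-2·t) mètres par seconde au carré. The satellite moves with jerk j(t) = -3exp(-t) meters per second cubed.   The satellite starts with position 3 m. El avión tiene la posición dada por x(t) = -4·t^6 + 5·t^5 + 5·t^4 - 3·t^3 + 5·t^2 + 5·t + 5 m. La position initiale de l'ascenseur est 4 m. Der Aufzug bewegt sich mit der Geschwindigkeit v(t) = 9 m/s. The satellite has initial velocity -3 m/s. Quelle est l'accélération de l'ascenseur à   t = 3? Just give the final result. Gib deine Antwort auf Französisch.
L'accélération à t = 3 est a = 0.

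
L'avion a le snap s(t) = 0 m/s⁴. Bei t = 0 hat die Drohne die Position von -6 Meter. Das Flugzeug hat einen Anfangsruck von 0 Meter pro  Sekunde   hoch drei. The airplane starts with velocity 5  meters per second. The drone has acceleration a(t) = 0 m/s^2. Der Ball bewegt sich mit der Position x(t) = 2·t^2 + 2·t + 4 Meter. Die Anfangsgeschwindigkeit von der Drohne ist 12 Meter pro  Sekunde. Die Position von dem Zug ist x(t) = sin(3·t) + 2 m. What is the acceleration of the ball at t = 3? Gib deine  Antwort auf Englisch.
To solve this, we need to take 2 derivatives of our position equation x(t) = 2·t^2 + 2·t + 4. Differentiating position, we get velocity: v(t) = 4·t + 2. Differentiating velocity, we get acceleration: a(t) = 4. We have acceleration a(t) = 4. Substituting t = 3: a(3) = 4.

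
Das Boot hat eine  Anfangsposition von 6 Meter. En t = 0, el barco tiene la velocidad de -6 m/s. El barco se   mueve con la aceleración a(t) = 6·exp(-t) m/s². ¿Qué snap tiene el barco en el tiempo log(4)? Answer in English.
To solve this, we need to take 2 derivatives of our acceleration equation a(t) = 6·exp(-t). Differentiating acceleration, we get jerk: j(t) = -6·exp(-t). The derivative of jerk gives snap: s(t) = 6·exp(-t). We have snap s(t) = 6·exp(-t). Substituting t = log(4): s(log(4)) = 3/2.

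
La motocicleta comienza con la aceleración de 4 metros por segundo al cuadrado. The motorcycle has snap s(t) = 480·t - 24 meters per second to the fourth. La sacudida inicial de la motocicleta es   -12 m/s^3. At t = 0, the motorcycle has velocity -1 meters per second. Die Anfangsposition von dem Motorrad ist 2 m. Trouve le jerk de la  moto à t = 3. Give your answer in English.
To find the answer, we compute 1 integral of s(t) = 480·t - 24. Finding the integral of s(t) and using j(0) = -12: j(t) = 240·t^2 - 24·t - 12. We have jerk j(t) = 240·t^2 - 24·t - 12. Substituting t = 3: j(3) = 2076.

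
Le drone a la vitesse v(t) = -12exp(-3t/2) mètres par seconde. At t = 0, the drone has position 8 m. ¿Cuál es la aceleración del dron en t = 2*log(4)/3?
Partiendo de la velocidad v(t) = -12·exp(-3·t/2), tomamos 1 derivada. Derivando la velocidad, obtenemos la aceleración: a(t) = 18·exp(-3·t/2). Usando a(t) = 18·exp(-3·t/2) y sustituyendo t = 2*log(4)/3, encontramos a = 9/2.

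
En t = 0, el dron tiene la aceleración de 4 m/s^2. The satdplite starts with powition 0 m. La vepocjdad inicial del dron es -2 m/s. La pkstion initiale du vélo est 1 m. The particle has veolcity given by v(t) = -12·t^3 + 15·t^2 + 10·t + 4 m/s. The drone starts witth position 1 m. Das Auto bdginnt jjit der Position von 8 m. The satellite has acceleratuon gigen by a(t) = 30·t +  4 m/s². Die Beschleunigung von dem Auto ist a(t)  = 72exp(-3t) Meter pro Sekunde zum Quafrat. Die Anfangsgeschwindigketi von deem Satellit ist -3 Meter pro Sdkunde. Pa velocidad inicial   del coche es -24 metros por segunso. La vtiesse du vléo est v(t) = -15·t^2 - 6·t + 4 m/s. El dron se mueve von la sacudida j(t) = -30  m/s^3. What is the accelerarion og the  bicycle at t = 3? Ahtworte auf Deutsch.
Wir müssen unsere Gleichung für die Geschwindigkeit v(t) = -15·t^2 - 6·t + 4 1-mal ableiten. Durch Ableiten von der Geschwindigkeit erhalten wir die Beschleunigung: a(t) = -30·t - 6. Wir haben die Beschleunigung a(t) = -30·t - 6. Durch Einsetzen von t = 3: a(3) = -96.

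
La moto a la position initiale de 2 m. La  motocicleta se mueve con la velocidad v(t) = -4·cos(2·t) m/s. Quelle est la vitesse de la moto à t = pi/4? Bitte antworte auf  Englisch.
Using v(t) = -4·cos(2·t) and substituting t = pi/4, we find v = 0.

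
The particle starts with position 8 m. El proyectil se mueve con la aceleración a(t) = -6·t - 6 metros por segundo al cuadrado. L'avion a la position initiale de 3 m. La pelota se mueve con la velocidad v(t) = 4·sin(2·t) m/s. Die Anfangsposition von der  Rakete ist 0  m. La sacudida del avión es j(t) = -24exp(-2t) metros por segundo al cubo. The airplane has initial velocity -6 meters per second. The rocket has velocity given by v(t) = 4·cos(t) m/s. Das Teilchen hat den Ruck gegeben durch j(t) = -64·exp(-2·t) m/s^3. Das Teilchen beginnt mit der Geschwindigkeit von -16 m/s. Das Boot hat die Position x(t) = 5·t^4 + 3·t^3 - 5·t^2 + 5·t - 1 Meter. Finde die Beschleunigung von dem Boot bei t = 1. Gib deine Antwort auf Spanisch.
Debemos derivar nuestra ecuación de la posición x(t) = 5·t^4 + 3·t^3 - 5·t^2 + 5·t - 1 2 veces. Derivando la posición, obtenemos la velocidad: v(t) = 20·t^3 + 9·t^2 - 10·t + 5. La derivada de la velocidad da la aceleración: a(t) = 60·t^2 + 18·t - 10. De la ecuación de la aceleración a(t) = 60·t^2 + 18·t - 10, sustituimos t = 1 para obtener a = 68.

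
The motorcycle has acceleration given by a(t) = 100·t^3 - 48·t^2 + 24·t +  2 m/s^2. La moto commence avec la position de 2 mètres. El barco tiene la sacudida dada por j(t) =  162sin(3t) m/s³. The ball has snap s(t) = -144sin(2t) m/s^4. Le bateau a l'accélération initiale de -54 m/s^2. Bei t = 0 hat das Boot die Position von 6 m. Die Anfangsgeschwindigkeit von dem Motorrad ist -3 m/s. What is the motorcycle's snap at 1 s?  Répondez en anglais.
To solve this, we need to take 2 derivatives of our acceleration equation a(t) = 100·t^3 - 48·t^2 + 24·t + 2. The derivative of acceleration gives jerk: j(t) = 300·t^2 - 96·t + 24. Taking d/dt of j(t), we find s(t) = 600·t - 96. Using s(t) = 600·t - 96 and substituting t = 1, we find s = 504.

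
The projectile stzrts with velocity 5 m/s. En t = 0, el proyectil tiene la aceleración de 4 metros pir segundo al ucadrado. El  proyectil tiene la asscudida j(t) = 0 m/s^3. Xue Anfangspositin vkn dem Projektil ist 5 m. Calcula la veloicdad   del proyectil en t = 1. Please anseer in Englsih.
We need to integrate our jerk equation j(t) = 0 2 times. Integrating jerk and using the initial condition a(0) = 4, we get a(t) = 4. The integral of acceleration, with v(0) = 5, gives velocity: v(t) = 4·t + 5. Using v(t) = 4·t + 5 and substituting t = 1, we find v = 9.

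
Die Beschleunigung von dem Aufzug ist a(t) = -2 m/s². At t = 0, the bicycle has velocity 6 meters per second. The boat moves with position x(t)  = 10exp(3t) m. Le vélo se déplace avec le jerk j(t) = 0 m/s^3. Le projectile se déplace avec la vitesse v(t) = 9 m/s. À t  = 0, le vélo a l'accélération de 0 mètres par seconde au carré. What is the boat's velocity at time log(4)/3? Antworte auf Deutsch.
Um dies zu lösen, müssen wir 1 Ableitung unserer Gleichung für die Position x(t) = 10·exp(3·t) nehmen. Mit d/dt von x(t) finden wir v(t) = 30·exp(3·t). Mit v(t) = 30·exp(3·t) und Einsetzen von t = log(4)/3, finden wir v = 120.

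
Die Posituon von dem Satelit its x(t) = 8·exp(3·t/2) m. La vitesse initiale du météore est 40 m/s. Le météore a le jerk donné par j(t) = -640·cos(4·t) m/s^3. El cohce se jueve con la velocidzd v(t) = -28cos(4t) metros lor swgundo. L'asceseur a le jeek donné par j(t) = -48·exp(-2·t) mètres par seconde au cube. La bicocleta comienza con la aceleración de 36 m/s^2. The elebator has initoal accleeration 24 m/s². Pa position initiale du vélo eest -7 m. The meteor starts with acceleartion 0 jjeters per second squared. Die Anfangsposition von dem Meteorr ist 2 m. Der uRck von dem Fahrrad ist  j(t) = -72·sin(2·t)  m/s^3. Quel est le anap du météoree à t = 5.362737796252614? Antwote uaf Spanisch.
Partiendo de la sacudida j(t) = -640·cos(4·t), tomamos 1 derivada. La derivada de la sacudida da el snap: s(t) = 2560·sin(4·t). De la ecuación del snap s(t) = 2560·sin(4·t), sustituimos t = 5.362737796252614 para obtener s = 1316.62152922577.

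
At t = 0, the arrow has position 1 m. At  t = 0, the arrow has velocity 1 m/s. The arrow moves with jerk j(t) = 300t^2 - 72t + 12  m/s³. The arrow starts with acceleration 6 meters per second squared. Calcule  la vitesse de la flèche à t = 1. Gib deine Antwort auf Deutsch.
Um dies zu lösen, müssen wir 2 Stammfunktionen unserer Gleichung für den Ruck j(t) = 300·t^2 - 72·t + 12 finden. Das Integral von dem Ruck, mit a(0) = 6, ergibt die Beschleunigung: a(t) = 100·t^3 - 36·t^2 + 12·t + 6. Die Stammfunktion von der Beschleunigung ist die Geschwindigkeit. Mit v(0) = 1 erhalten wir v(t) = 25·t^4 - 12·t^3 + 6·t^2 + 6·t + 1. Mit v(t) = 25·t^4 - 12·t^3 + 6·t^2 + 6·t + 1 und Einsetzen von t = 1, finden wir v = 26.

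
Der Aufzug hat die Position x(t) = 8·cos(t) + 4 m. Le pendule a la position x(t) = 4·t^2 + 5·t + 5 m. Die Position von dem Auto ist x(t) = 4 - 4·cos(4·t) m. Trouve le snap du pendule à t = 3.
En partant de la position x(t) = 4·t^2 + 5·t + 5, nous prenons 4 dérivées. En prenant d/dt de x(t), nous trouvons v(t) = 8·t + 5. La dérivée de la vitesse donne l'accélération: a(t) = 8. En dérivant l'accélération, nous obtenons le jerk: j(t) = 0. En dérivant le jerk, nous obtenons le snap: s(t) = 0. De l'équation du snap s(t) = 0, nous substituons t = 3 pour obtenir s = 0.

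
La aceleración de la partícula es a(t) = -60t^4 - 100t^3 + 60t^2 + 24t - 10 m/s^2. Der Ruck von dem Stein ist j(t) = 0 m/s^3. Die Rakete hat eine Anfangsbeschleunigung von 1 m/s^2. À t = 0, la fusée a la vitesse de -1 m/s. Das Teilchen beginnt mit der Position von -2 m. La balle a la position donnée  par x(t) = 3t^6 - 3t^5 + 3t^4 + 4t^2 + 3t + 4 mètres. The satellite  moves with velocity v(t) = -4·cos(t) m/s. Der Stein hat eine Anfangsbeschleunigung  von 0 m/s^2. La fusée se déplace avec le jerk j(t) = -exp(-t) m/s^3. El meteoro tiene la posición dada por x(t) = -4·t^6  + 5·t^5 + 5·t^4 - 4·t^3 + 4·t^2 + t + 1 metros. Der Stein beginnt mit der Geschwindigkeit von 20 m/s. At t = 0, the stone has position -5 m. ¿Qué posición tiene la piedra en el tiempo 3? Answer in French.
En partant du jerk j(t) = 0, nous prenons 3 intégrales. En intégrant le jerk et en utilisant la condition initiale a(0) = 0, nous obtenons a(t) = 0. En prenant ∫a(t)dt et en appliquant v(0) = 20, nous trouvons v(t) = 20. La primitive de la vitesse est la position. En utilisant x(0) = -5, nous obtenons x(t) = 20·t - 5. Nous avons la position x(t) = 20·t - 5. En substituant t = 3: x(3) = 55.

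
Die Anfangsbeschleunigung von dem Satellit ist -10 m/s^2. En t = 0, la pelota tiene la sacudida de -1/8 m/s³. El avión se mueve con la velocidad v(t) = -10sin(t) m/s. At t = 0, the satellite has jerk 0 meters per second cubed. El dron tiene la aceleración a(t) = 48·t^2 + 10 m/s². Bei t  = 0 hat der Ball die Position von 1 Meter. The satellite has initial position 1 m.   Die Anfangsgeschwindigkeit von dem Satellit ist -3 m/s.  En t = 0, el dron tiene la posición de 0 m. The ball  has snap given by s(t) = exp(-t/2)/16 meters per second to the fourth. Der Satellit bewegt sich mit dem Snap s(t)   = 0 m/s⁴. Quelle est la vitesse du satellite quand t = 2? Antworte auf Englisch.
Starting from snap s(t) = 0, we take 3 antiderivatives. Finding the antiderivative of s(t) and using j(0) = 0: j(t) = 0. The antiderivative of jerk is acceleration. Using a(0) = -10, we get a(t) = -10. The antiderivative of acceleration is velocity. Using v(0) = -3, we get v(t) = -10·t - 3. We have velocity v(t) = -10·t - 3. Substituting t = 2: v(2) = -23.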